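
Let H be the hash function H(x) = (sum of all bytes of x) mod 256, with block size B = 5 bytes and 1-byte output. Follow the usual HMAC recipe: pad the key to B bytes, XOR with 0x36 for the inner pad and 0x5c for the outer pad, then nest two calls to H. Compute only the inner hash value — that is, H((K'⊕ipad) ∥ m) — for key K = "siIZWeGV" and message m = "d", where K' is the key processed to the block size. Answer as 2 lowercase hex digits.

2a

Key "siIZWeGV" = 73 69 49 5a 57 65 47 56 is 8 bytes > B = 5, so hash it first: H(key) = d8, then zero-pad to 5 bytes: K' = d8 00 00 00 00.
K' ⊕ ipad = ee 36 36 36 36.
Inner input = ee 36 36 36 36 ∥ 64.
Inner hash: sum = 238+54+54+54+54+100 = 554; mod 256 = 42 → 2a.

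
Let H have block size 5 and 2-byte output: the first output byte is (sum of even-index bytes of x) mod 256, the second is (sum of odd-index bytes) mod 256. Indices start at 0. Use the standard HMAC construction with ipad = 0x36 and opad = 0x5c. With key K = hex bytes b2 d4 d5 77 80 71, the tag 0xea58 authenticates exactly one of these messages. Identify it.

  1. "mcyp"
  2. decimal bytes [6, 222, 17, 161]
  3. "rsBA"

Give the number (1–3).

Key hex bytes b2 d4 d5 77 80 71 is 6 bytes > B = 5, so hash it first: H(key) = 07 bc, then zero-pad to 5 bytes: K' = 07 bc 00 00 00.
K' ⊕ ipad = 31 8a 36 36 36; K' ⊕ opad = 5b e0 5c 5c 5c.
m1: inner = H(31 8a 36 36 36 6d 63 79 70) = 70 a6; tag = H(5b e0 5c 5c 5c 70 a6) = b9ac
m2: inner = H(31 8a 36 36 36 06 de 11 a1) = 1c d7; tag = H(5b e0 5c 5c 5c 1c d7) = ea58 ← matches
m3: inner = H(31 8a 36 36 36 72 73 42 41) = 51 74; tag = H(5b e0 5c 5c 5c 51 74) = 878d

2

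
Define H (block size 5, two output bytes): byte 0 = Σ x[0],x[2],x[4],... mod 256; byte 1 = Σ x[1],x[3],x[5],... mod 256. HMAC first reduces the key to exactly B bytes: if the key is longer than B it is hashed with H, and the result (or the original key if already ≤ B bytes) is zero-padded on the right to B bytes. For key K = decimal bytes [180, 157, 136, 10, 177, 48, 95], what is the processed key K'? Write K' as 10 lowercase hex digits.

|K| = 7 > B = 5, so first hash the key.
H(K): even-index sum = 588 mod 256 = 76; odd-index sum = 215 mod 256 = 215 → 4c d7.
Zero-pad H(K) = 4c d7 to 5 bytes: K' = 4c d7 00 00 00.

4cd7000000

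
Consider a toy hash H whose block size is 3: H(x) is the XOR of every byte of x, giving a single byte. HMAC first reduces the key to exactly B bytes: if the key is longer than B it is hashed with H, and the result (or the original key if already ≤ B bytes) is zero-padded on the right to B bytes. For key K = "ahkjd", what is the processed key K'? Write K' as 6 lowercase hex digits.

|K| = 5 > B = 3, so first hash the key.
H(K): XOR 61⊕68⊕6b⊕6a⊕64 = 6c.
Zero-pad H(K) = 6c to 3 bytes: K' = 6c 00 00.

6c0000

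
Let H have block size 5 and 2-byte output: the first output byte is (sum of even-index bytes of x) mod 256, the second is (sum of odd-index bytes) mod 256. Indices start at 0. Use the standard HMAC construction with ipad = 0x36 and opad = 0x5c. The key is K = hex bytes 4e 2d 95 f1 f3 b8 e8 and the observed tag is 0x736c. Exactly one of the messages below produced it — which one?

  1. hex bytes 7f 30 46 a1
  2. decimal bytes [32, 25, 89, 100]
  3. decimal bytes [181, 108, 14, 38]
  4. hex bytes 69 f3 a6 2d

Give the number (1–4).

3

Key hex bytes 4e 2d 95 f1 f3 b8 e8 is 7 bytes > B = 5, so hash it first: H(key) = be d6, then zero-pad to 5 bytes: K' = be d6 00 00 00.
K' ⊕ ipad = 88 e0 36 36 36; K' ⊕ opad = e2 8a 5c 5c 5c.
m1: inner = H(88 e0 36 36 36 7f 30 46 a1) = c5 db; tag = H(e2 8a 5c 5c 5c c5 db) = 75ab
m2: inner = H(88 e0 36 36 36 20 19 59 64) = 71 8f; tag = H(e2 8a 5c 5c 5c 71 8f) = 2957
m3: inner = H(88 e0 36 36 36 b5 6c 0e 26) = 86 d9; tag = H(e2 8a 5c 5c 5c 86 d9) = 736c ← matches
m4: inner = H(88 e0 36 36 36 69 f3 a6 2d) = 14 25; tag = H(e2 8a 5c 5c 5c 14 25) = bffa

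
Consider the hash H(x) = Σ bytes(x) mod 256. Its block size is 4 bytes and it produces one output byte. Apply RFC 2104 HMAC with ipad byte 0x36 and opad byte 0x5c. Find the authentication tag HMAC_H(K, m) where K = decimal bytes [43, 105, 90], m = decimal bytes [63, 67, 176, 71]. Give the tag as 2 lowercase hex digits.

a5

Key decimal bytes [43, 105, 90] = 2b 69 5a is 3 bytes ≤ B = 4; zero-pad to 4 bytes: K' = 2b 69 5a 00.
K' ⊕ ipad = 1d 5f 6c 36.  K' ⊕ opad = 77 35 06 5c.
Inner input = (K'⊕ipad) ∥ m = 1d 5f 6c 36 ∥ 3f 43 b0 47.
Inner hash: sum = 29+95+108+54+63+67+176+71 = 663; mod 256 = 151 → 97.
Outer input = (K'⊕opad) ∥ inner = 77 35 06 5c ∥ 97.
Outer hash (tag): sum = 119+53+6+92+151 = 421; mod 256 = 165 → a5.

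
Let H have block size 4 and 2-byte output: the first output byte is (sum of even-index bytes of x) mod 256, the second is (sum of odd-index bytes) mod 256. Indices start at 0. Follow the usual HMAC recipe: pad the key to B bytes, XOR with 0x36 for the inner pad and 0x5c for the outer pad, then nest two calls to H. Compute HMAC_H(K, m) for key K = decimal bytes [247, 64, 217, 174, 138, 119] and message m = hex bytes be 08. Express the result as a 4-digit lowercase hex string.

c226

Key decimal bytes [247, 64, 217, 174, 138, 119] = f7 40 d9 ae 8a 77 is 6 bytes > B = 4, so hash it first: H(key) = 5a 65, then zero-pad to 4 bytes: K' = 5a 65 00 00.
K' ⊕ ipad = 6c 53 36 36.  K' ⊕ opad = 06 39 5c 5c.
Inner input = (K'⊕ipad) ∥ m = 6c 53 36 36 ∥ be 08.
Inner hash: even-index sum = 352 mod 256 = 96; odd-index sum = 145 mod 256 = 145 → 60 91.
Outer input = (K'⊕opad) ∥ inner = 06 39 5c 5c ∥ 60 91.
Outer hash (tag): even-index sum = 194 mod 256 = 194; odd-index sum = 294 mod 256 = 38 → c2 26.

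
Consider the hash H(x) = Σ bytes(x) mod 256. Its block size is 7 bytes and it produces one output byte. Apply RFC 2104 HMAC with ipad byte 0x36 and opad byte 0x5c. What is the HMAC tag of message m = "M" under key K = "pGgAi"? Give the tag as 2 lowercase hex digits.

23

Key "pGgAi" = 70 47 67 41 69 is 5 bytes ≤ B = 7; zero-pad to 7 bytes: K' = 70 47 67 41 69 00 00.
K' ⊕ ipad = 46 71 51 77 5f 36 36.  K' ⊕ opad = 2c 1b 3b 1d 35 5c 5c.
Inner input = (K'⊕ipad) ∥ m = 46 71 51 77 5f 36 36 ∥ 4d.
Inner hash: sum = 70+113+81+119+95+54+54+77 = 663; mod 256 = 151 → 97.
Outer input = (K'⊕opad) ∥ inner = 2c 1b 3b 1d 35 5c 5c ∥ 97.
Outer hash (tag): sum = 44+27+59+29+53+92+92+151 = 547; mod 256 = 35 → 23.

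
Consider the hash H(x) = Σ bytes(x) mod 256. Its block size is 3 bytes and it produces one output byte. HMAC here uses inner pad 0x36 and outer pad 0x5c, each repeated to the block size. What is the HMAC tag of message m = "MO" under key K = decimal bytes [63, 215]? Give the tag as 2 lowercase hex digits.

Key decimal bytes [63, 215] = 3f d7 is 2 bytes ≤ B = 3; zero-pad to 3 bytes: K' = 3f d7 00.
K' ⊕ ipad = 09 e1 36.  K' ⊕ opad = 63 8b 5c.
Inner input = (K'⊕ipad) ∥ m = 09 e1 36 ∥ 4d 4f.
Inner hash: sum = 9+225+54+77+79 = 444; mod 256 = 188 → bc.
Outer input = (K'⊕opad) ∥ inner = 63 8b 5c ∥ bc.
Outer hash (tag): sum = 99+139+92+188 = 518; mod 256 = 6 → 06.

06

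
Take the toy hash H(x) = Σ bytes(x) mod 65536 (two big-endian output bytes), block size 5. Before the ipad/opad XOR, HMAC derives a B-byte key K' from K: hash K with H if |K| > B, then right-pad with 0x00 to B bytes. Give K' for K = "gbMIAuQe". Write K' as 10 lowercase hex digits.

|K| = 8 > B = 5, so first hash the key.
H(K): sum = 103+98+77+73+65+117+81+101 = 715 → 02 cb.
Zero-pad H(K) = 02 cb to 5 bytes: K' = 02 cb 00 00 00.

02cb000000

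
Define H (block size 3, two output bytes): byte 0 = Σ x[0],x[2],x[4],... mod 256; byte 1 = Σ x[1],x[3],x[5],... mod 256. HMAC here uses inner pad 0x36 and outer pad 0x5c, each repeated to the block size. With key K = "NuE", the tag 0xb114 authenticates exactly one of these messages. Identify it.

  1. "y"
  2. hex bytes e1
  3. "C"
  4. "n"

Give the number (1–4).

Key "NuE" = 4e 75 45 is exactly B = 3 bytes: K' = 4e 75 45.
K' ⊕ ipad = 78 43 73; K' ⊕ opad = 12 29 19.
m1: inner = H(78 43 73 79) = eb bc; tag = H(12 29 19 eb bc) = e714
m2: inner = H(78 43 73 e1) = eb 24; tag = H(12 29 19 eb 24) = 4f14
m3: inner = H(78 43 73 43) = eb 86; tag = H(12 29 19 eb 86) = b114 ← matches
m4: inner = H(78 43 73 6e) = eb b1; tag = H(12 29 19 eb b1) = dc14

3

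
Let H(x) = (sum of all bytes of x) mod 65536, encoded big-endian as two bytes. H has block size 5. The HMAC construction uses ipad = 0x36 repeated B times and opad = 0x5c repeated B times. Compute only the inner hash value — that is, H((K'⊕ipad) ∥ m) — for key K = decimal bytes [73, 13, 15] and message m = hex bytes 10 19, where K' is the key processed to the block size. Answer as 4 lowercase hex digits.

Key decimal bytes [73, 13, 15] = 49 0d 0f is 3 bytes ≤ B = 5; zero-pad to 5 bytes: K' = 49 0d 0f 00 00.
K' ⊕ ipad = 7f 3b 39 36 36.
Inner input = 7f 3b 39 36 36 ∥ 10 19.
Inner hash: sum = 127+59+57+54+54+16+25 = 392 → 01 88.

0188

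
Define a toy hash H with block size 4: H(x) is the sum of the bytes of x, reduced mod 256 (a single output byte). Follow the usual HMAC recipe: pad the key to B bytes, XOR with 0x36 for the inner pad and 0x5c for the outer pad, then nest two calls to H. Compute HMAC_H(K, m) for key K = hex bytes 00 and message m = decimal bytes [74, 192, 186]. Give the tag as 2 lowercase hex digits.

Key hex bytes 00 is 1 byte ≤ B = 4; zero-pad to 4 bytes: K' = 00 00 00 00.
K' ⊕ ipad = 36 36 36 36.  K' ⊕ opad = 5c 5c 5c 5c.
Inner input = (K'⊕ipad) ∥ m = 36 36 36 36 ∥ 4a c0 ba.
Inner hash: sum = 54+54+54+54+74+192+186 = 668; mod 256 = 156 → 9c.
Outer input = (K'⊕opad) ∥ inner = 5c 5c 5c 5c ∥ 9c.
Outer hash (tag): sum = 92+92+92+92+156 = 524; mod 256 = 12 → 0c.

0c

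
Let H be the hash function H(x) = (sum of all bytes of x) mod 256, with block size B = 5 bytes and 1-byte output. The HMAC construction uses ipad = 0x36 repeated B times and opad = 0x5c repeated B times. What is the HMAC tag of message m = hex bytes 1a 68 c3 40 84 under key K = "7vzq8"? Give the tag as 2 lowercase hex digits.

37

Key "7vzq8" = 37 76 7a 71 38 is exactly B = 5 bytes: K' = 37 76 7a 71 38.
K' ⊕ ipad = 01 40 4c 47 0e.  K' ⊕ opad = 6b 2a 26 2d 64.
Inner input = (K'⊕ipad) ∥ m = 01 40 4c 47 0e ∥ 1a 68 c3 40 84.
Inner hash: sum = 1+64+76+71+14+26+104+195+64+132 = 747; mod 256 = 235 → eb.
Outer input = (K'⊕opad) ∥ inner = 6b 2a 26 2d 64 ∥ eb.
Outer hash (tag): sum = 107+42+38+45+100+235 = 567; mod 256 = 55 → 37.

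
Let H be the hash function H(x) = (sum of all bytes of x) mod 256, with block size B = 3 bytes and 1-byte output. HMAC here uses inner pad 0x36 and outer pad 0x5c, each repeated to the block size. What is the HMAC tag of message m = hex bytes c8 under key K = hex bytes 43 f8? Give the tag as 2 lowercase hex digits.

Key hex bytes 43 f8 is 2 bytes ≤ B = 3; zero-pad to 3 bytes: K' = 43 f8 00.
K' ⊕ ipad = 75 ce 36.  K' ⊕ opad = 1f a4 5c.
Inner input = (K'⊕ipad) ∥ m = 75 ce 36 ∥ c8.
Inner hash: sum = 117+206+54+200 = 577; mod 256 = 65 → 41.
Outer input = (K'⊕opad) ∥ inner = 1f a4 5c ∥ 41.
Outer hash (tag): sum = 31+164+92+65 = 352; mod 256 = 96 → 60.

60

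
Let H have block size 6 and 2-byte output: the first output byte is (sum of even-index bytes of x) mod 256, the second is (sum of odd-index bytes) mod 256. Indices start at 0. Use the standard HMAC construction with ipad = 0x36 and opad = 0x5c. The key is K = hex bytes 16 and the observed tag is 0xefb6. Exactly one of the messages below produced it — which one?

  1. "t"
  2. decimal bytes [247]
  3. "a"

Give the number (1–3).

3

Key hex bytes 16 is 1 byte ≤ B = 6; zero-pad to 6 bytes: K' = 16 00 00 00 00 00.
K' ⊕ ipad = 20 36 36 36 36 36; K' ⊕ opad = 4a 5c 5c 5c 5c 5c.
m1: inner = H(20 36 36 36 36 36 74) = 00 a2; tag = H(4a 5c 5c 5c 5c 5c 00 a2) = 02b6
m2: inner = H(20 36 36 36 36 36 f7) = 83 a2; tag = H(4a 5c 5c 5c 5c 5c 83 a2) = 85b6
m3: inner = H(20 36 36 36 36 36 61) = ed a2; tag = H(4a 5c 5c 5c 5c 5c ed a2) = efb6 ← matches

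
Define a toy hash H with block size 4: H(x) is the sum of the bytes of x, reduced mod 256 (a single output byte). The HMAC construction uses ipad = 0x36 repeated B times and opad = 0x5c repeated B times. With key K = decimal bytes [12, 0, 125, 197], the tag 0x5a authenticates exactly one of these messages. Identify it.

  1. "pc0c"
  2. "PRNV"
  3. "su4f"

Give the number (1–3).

2

Key decimal bytes [12, 0, 125, 197] = 0c 00 7d c5 is exactly B = 4 bytes: K' = 0c 00 7d c5.
K' ⊕ ipad = 3a 36 4b f3; K' ⊕ opad = 50 5c 21 99.
m1: inner = H(3a 36 4b f3 70 63 30 63) = 14; tag = H(50 5c 21 99 14) = 7a
m2: inner = H(3a 36 4b f3 50 52 4e 56) = f4; tag = H(50 5c 21 99 f4) = 5a ← matches
m3: inner = H(3a 36 4b f3 73 75 34 66) = 30; tag = H(50 5c 21 99 30) = 96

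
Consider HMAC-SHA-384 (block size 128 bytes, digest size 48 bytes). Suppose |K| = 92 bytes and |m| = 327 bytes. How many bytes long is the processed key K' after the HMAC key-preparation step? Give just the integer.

128

Key is 92 ≤ 128 bytes, zero-padded: |K'| = 128.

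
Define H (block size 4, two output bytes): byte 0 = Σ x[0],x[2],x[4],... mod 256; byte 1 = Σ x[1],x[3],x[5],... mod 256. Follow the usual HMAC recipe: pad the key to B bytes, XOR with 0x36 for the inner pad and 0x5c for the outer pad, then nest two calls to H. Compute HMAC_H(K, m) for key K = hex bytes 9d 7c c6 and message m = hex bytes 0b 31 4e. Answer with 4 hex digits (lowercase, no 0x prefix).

4f2d

Key hex bytes 9d 7c c6 is 3 bytes ≤ B = 4; zero-pad to 4 bytes: K' = 9d 7c c6 00.
K' ⊕ ipad = ab 4a f0 36.  K' ⊕ opad = c1 20 9a 5c.
Inner input = (K'⊕ipad) ∥ m = ab 4a f0 36 ∥ 0b 31 4e.
Inner hash: even-index sum = 500 mod 256 = 244; odd-index sum = 177 mod 256 = 177 → f4 b1.
Outer input = (K'⊕opad) ∥ inner = c1 20 9a 5c ∥ f4 b1.
Outer hash (tag): even-index sum = 591 mod 256 = 79; odd-index sum = 301 mod 256 = 45 → 4f 2d.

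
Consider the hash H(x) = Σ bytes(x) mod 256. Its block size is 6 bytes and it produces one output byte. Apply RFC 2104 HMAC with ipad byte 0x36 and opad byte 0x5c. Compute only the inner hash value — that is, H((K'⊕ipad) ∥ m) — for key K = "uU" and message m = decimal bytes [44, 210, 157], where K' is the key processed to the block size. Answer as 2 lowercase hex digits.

Key "uU" = 75 55 is 2 bytes ≤ B = 6; zero-pad to 6 bytes: K' = 75 55 00 00 00 00.
K' ⊕ ipad = 43 63 36 36 36 36.
Inner input = 43 63 36 36 36 36 ∥ 2c d2 9d.
Inner hash: sum = 67+99+54+54+54+54+44+210+157 = 793; mod 256 = 25 → 19.

19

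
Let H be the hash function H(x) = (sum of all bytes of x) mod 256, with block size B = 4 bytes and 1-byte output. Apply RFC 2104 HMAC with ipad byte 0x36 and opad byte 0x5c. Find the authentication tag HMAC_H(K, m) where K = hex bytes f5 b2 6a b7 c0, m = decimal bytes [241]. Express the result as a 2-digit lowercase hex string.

39

Key hex bytes f5 b2 6a b7 c0 is 5 bytes > B = 4, so hash it first: H(key) = 88, then zero-pad to 4 bytes: K' = 88 00 00 00.
K' ⊕ ipad = be 36 36 36.  K' ⊕ opad = d4 5c 5c 5c.
Inner input = (K'⊕ipad) ∥ m = be 36 36 36 ∥ f1.
Inner hash: sum = 190+54+54+54+241 = 593; mod 256 = 81 → 51.
Outer input = (K'⊕opad) ∥ inner = d4 5c 5c 5c ∥ 51.
Outer hash (tag): sum = 212+92+92+92+81 = 569; mod 256 = 57 → 39.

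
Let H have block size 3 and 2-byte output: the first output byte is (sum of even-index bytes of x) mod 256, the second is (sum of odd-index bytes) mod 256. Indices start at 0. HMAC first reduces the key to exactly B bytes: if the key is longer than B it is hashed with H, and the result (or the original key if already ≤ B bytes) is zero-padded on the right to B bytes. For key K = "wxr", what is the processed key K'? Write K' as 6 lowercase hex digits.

Key "wxr" = 77 78 72 is exactly B = 3 bytes: K' = 77 78 72.

777872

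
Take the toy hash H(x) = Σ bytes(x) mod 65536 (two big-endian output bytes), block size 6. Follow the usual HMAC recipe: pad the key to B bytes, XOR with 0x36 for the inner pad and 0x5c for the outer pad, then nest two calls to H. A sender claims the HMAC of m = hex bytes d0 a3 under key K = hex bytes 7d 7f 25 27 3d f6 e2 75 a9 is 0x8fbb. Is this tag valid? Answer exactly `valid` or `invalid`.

Key hex bytes 7d 7f 25 27 3d f6 e2 75 a9 is 9 bytes > B = 6, so hash it first: H(key) = 04 7b, then zero-pad to 6 bytes: K' = 04 7b 00 00 00 00.
K' ⊕ ipad = 32 4d 36 36 36 36; K' ⊕ opad = 58 27 5c 5c 5c 5c.
Inner hash: sum = 50+77+54+54+54+54+208+163 = 714 → 02 ca.
Outer hash (recomputed tag): sum = 88+39+92+92+92+92+2+202 = 699 → 02 bb.
Recomputed tag = 02bb; claimed = 8fbb → mismatch.

invalid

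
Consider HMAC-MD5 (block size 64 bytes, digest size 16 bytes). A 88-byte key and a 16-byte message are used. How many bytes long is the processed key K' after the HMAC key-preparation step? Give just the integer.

Key is 88 > 64 bytes, so it is hashed to 16 bytes then zero-padded to 64: |K'| = 64.

64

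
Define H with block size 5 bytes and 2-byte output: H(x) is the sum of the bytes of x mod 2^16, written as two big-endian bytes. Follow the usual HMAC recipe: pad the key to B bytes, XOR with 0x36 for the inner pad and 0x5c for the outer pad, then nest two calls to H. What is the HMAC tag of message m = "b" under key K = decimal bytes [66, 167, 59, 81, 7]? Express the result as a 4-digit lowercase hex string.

Key decimal bytes [66, 167, 59, 81, 7] = 42 a7 3b 51 07 is exactly B = 5 bytes: K' = 42 a7 3b 51 07.
K' ⊕ ipad = 74 91 0d 67 31.  K' ⊕ opad = 1e fb 67 0d 5b.
Inner input = (K'⊕ipad) ∥ m = 74 91 0d 67 31 ∥ 62.
Inner hash: sum = 116+145+13+103+49+98 = 524 → 02 0c.
Outer input = (K'⊕opad) ∥ inner = 1e fb 67 0d 5b ∥ 02 0c.
Outer hash (tag): sum = 30+251+103+13+91+2+12 = 502 → 01 f6.

01f6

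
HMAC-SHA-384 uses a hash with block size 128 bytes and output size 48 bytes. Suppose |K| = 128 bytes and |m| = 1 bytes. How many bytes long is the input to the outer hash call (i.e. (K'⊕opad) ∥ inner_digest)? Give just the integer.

176

Key is 128 ≤ 128 bytes, zero-padded: |K'| = 128.
Outer input = (K'⊕opad) ∥ H(inner) → 128 + 48 = 176 bytes.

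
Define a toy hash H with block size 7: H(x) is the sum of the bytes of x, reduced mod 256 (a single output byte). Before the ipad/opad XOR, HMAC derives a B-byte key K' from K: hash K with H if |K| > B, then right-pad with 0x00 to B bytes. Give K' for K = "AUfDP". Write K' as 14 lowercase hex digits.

Key "AUfDP" = 41 55 66 44 50 is 5 bytes ≤ B = 7; zero-pad to 7 bytes: K' = 41 55 66 44 50 00 00.

41556644500000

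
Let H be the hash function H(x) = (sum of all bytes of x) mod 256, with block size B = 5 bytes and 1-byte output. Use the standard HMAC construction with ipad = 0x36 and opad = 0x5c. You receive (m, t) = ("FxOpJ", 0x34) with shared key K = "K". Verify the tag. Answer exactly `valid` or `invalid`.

Key "K" = 4b is 1 byte ≤ B = 5; zero-pad to 5 bytes: K' = 4b 00 00 00 00.
K' ⊕ ipad = 7d 36 36 36 36; K' ⊕ opad = 17 5c 5c 5c 5c.
Inner hash: sum = 125+54+54+54+54+70+120+79+112+74 = 796; mod 256 = 28 → 1c.
Outer hash (recomputed tag): sum = 23+92+92+92+92+28 = 419; mod 256 = 163 → a3.
Recomputed tag = a3; claimed = 34 → mismatch.

invalid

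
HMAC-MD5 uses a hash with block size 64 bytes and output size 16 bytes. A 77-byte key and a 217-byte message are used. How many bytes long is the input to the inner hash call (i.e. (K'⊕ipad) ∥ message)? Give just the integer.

281

Key is 77 > 64 bytes, so it is hashed to 16 bytes then zero-padded to 64: |K'| = 64.
Inner input = (K'⊕ipad) ∥ m → 64 + 217 = 281 bytes.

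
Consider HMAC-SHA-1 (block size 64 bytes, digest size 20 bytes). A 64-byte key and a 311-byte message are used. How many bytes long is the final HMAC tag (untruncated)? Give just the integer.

20

The tag is one SHA-1 digest: 20 bytes.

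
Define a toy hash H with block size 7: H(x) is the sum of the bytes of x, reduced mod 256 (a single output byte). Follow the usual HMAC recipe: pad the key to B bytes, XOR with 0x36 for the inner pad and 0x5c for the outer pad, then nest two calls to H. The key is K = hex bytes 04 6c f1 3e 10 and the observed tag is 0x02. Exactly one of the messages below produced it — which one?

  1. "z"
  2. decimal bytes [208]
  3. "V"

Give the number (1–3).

1

Key hex bytes 04 6c f1 3e 10 is 5 bytes ≤ B = 7; zero-pad to 7 bytes: K' = 04 6c f1 3e 10 00 00.
K' ⊕ ipad = 32 5a c7 08 26 36 36; K' ⊕ opad = 58 30 ad 62 4c 5c 5c.
m1: inner = H(32 5a c7 08 26 36 36 7a) = 67; tag = H(58 30 ad 62 4c 5c 5c 67) = 02 ← matches
m2: inner = H(32 5a c7 08 26 36 36 d0) = bd; tag = H(58 30 ad 62 4c 5c 5c bd) = 58
m3: inner = H(32 5a c7 08 26 36 36 56) = 43; tag = H(58 30 ad 62 4c 5c 5c 43) = de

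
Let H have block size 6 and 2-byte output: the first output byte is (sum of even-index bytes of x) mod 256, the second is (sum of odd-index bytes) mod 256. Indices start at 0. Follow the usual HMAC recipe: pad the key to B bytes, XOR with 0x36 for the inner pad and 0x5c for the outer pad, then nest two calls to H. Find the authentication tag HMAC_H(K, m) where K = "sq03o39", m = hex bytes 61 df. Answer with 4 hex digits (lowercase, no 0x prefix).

Key "sq03o39" = 73 71 30 33 6f 33 39 is 7 bytes > B = 6, so hash it first: H(key) = 4b d7, then zero-pad to 6 bytes: K' = 4b d7 00 00 00 00.
K' ⊕ ipad = 7d e1 36 36 36 36.  K' ⊕ opad = 17 8b 5c 5c 5c 5c.
Inner input = (K'⊕ipad) ∥ m = 7d e1 36 36 36 36 ∥ 61 df.
Inner hash: even-index sum = 330 mod 256 = 74; odd-index sum = 556 mod 256 = 44 → 4a 2c.
Outer input = (K'⊕opad) ∥ inner = 17 8b 5c 5c 5c 5c ∥ 4a 2c.
Outer hash (tag): even-index sum = 281 mod 256 = 25; odd-index sum = 367 mod 256 = 111 → 19 6f.

196f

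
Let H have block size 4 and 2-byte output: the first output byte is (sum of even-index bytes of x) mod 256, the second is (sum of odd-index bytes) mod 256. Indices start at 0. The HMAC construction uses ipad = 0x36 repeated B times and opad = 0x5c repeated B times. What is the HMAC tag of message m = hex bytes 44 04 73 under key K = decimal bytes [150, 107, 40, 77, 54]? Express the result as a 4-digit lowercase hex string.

b308

Key decimal bytes [150, 107, 40, 77, 54] = 96 6b 28 4d 36 is 5 bytes > B = 4, so hash it first: H(key) = f4 b8, then zero-pad to 4 bytes: K' = f4 b8 00 00.
K' ⊕ ipad = c2 8e 36 36.  K' ⊕ opad = a8 e4 5c 5c.
Inner input = (K'⊕ipad) ∥ m = c2 8e 36 36 ∥ 44 04 73.
Inner hash: even-index sum = 431 mod 256 = 175; odd-index sum = 200 mod 256 = 200 → af c8.
Outer input = (K'⊕opad) ∥ inner = a8 e4 5c 5c ∥ af c8.
Outer hash (tag): even-index sum = 435 mod 256 = 179; odd-index sum = 520 mod 256 = 8 → b3 08.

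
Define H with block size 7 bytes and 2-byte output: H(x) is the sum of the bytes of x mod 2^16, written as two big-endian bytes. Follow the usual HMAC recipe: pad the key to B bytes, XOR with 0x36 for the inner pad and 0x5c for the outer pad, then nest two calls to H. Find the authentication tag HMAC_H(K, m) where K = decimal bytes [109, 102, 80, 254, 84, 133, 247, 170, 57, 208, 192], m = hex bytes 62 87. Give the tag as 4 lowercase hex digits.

02d9

Key decimal bytes [109, 102, 80, 254, 84, 133, 247, 170, 57, 208, 192] = 6d 66 50 fe 54 85 f7 aa 39 d0 c0 is 11 bytes > B = 7, so hash it first: H(key) = 06 64, then zero-pad to 7 bytes: K' = 06 64 00 00 00 00 00.
K' ⊕ ipad = 30 52 36 36 36 36 36.  K' ⊕ opad = 5a 38 5c 5c 5c 5c 5c.
Inner input = (K'⊕ipad) ∥ m = 30 52 36 36 36 36 36 ∥ 62 87.
Inner hash: sum = 48+82+54+54+54+54+54+98+135 = 633 → 02 79.
Outer input = (K'⊕opad) ∥ inner = 5a 38 5c 5c 5c 5c 5c ∥ 02 79.
Outer hash (tag): sum = 90+56+92+92+92+92+92+2+121 = 729 → 02 d9.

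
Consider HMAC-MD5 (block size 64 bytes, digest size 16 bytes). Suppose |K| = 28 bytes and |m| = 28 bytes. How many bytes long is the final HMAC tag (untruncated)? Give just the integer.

16

The tag is one MD5 digest: 16 bytes.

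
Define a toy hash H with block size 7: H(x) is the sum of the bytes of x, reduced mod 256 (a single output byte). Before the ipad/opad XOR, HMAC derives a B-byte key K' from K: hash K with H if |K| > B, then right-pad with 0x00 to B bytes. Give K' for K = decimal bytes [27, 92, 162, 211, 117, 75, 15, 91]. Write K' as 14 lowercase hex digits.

|K| = 8 > B = 7, so first hash the key.
H(K): sum = 27+92+162+211+117+75+15+91 = 790; mod 256 = 22 → 16.
Zero-pad H(K) = 16 to 7 bytes: K' = 16 00 00 00 00 00 00.

16000000000000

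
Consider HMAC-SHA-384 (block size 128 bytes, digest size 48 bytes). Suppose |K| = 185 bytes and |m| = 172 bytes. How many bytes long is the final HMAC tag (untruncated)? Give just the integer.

48

The tag is one SHA-384 digest: 48 bytes.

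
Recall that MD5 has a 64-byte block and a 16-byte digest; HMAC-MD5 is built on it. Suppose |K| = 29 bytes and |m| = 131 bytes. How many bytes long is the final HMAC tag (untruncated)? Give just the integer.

16

The tag is one MD5 digest: 16 bytes.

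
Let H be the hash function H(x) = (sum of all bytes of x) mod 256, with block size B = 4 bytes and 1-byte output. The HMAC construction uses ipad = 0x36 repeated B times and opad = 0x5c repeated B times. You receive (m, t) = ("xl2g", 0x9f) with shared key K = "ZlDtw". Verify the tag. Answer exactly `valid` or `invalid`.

valid

Key "ZlDtw" = 5a 6c 44 74 77 is 5 bytes > B = 4, so hash it first: H(key) = f5, then zero-pad to 4 bytes: K' = f5 00 00 00.
K' ⊕ ipad = c3 36 36 36; K' ⊕ opad = a9 5c 5c 5c.
Inner hash: sum = 195+54+54+54+120+108+50+103 = 738; mod 256 = 226 → e2.
Outer hash (recomputed tag): sum = 169+92+92+92+226 = 671; mod 256 = 159 → 9f.
Recomputed tag = 9f; claimed = 9f → match.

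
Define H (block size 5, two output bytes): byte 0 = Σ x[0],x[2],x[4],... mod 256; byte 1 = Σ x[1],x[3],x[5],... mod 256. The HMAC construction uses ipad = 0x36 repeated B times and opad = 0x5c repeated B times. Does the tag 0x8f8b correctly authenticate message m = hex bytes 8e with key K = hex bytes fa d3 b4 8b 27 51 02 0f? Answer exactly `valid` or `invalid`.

Key hex bytes fa d3 b4 8b 27 51 02 0f is 8 bytes > B = 5, so hash it first: H(key) = d7 be, then zero-pad to 5 bytes: K' = d7 be 00 00 00.
K' ⊕ ipad = e1 88 36 36 36; K' ⊕ opad = 8b e2 5c 5c 5c.
Inner hash: even-index sum = 333 mod 256 = 77; odd-index sum = 332 mod 256 = 76 → 4d 4c.
Outer hash (recomputed tag): even-index sum = 399 mod 256 = 143; odd-index sum = 395 mod 256 = 139 → 8f 8b.
Recomputed tag = 8f8b; claimed = 8f8b → match.

valid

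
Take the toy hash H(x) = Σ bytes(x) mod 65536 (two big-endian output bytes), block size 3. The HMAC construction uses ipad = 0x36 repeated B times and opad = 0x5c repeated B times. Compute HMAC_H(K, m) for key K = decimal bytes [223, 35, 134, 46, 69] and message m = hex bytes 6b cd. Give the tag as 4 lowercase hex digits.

01d4

Key decimal bytes [223, 35, 134, 46, 69] = df 23 86 2e 45 is 5 bytes > B = 3, so hash it first: H(key) = 01 fb, then zero-pad to 3 bytes: K' = 01 fb 00.
K' ⊕ ipad = 37 cd 36.  K' ⊕ opad = 5d a7 5c.
Inner input = (K'⊕ipad) ∥ m = 37 cd 36 ∥ 6b cd.
Inner hash: sum = 55+205+54+107+205 = 626 → 02 72.
Outer input = (K'⊕opad) ∥ inner = 5d a7 5c ∥ 02 72.
Outer hash (tag): sum = 93+167+92+2+114 = 468 → 01 d4.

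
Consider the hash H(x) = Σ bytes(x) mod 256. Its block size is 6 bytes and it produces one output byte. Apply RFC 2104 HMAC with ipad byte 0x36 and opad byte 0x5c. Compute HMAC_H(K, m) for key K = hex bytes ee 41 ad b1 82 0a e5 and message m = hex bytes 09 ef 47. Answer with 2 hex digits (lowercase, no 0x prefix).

83

Key hex bytes ee 41 ad b1 82 0a e5 is 7 bytes > B = 6, so hash it first: H(key) = fe, then zero-pad to 6 bytes: K' = fe 00 00 00 00 00.
K' ⊕ ipad = c8 36 36 36 36 36.  K' ⊕ opad = a2 5c 5c 5c 5c 5c.
Inner input = (K'⊕ipad) ∥ m = c8 36 36 36 36 36 ∥ 09 ef 47.
Inner hash: sum = 200+54+54+54+54+54+9+239+71 = 789; mod 256 = 21 → 15.
Outer input = (K'⊕opad) ∥ inner = a2 5c 5c 5c 5c 5c ∥ 15.
Outer hash (tag): sum = 162+92+92+92+92+92+21 = 643; mod 256 = 131 → 83.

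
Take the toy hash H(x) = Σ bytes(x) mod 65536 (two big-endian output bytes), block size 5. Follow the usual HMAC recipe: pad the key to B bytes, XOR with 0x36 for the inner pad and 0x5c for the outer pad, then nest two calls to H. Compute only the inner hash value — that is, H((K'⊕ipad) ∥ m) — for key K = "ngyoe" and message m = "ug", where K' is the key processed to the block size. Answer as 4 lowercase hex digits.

0280

Key "ngyoe" = 6e 67 79 6f 65 is exactly B = 5 bytes: K' = 6e 67 79 6f 65.
K' ⊕ ipad = 58 51 4f 59 53.
Inner input = 58 51 4f 59 53 ∥ 75 67.
Inner hash: sum = 88+81+79+89+83+117+103 = 640 → 02 80.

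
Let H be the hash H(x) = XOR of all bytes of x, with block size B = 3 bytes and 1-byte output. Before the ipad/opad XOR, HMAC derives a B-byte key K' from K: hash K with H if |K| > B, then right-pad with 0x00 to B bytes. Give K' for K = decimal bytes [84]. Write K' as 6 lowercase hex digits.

540000

Key decimal bytes [84] = 54 is 1 byte ≤ B = 3; zero-pad to 3 bytes: K' = 54 00 00.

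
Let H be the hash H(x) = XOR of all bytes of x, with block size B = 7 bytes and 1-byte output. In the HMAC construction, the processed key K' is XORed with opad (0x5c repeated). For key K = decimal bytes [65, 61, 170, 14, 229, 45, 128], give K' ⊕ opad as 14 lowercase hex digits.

Key decimal bytes [65, 61, 170, 14, 229, 45, 128] = 41 3d aa 0e e5 2d 80 is exactly B = 7 bytes: K' = 41 3d aa 0e e5 2d 80.
XOR each byte with 0x5c: 41⊕5c=1d, 3d⊕5c=61, aa⊕5c=f6, 0e⊕5c=52, e5⊕5c=b9, 2d⊕5c=71, 80⊕5c=dc.

1d61f652b971dc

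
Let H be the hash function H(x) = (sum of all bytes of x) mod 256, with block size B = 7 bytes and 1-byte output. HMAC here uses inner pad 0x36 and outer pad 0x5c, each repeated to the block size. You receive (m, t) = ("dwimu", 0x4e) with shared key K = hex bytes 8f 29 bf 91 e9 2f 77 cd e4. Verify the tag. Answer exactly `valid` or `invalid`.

invalid

Key hex bytes 8f 29 bf 91 e9 2f 77 cd e4 is 9 bytes > B = 7, so hash it first: H(key) = 48, then zero-pad to 7 bytes: K' = 48 00 00 00 00 00 00.
K' ⊕ ipad = 7e 36 36 36 36 36 36; K' ⊕ opad = 14 5c 5c 5c 5c 5c 5c.
Inner hash: sum = 126+54+54+54+54+54+54+100+119+105+109+117 = 1000; mod 256 = 232 → e8.
Outer hash (recomputed tag): sum = 20+92+92+92+92+92+92+232 = 804; mod 256 = 36 → 24.
Recomputed tag = 24; claimed = 4e → mismatch.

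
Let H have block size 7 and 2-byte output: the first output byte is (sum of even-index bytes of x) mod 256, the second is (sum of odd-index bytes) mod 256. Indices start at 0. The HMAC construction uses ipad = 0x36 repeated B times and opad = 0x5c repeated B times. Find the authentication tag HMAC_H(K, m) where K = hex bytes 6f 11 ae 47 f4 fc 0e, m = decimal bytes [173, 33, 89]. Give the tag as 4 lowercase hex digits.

Key hex bytes 6f 11 ae 47 f4 fc 0e is exactly B = 7 bytes: K' = 6f 11 ae 47 f4 fc 0e.
K' ⊕ ipad = 59 27 98 71 c2 ca 38.  K' ⊕ opad = 33 4d f2 1b a8 a0 52.
Inner input = (K'⊕ipad) ∥ m = 59 27 98 71 c2 ca 38 ∥ ad 21 59.
Inner hash: even-index sum = 524 mod 256 = 12; odd-index sum = 616 mod 256 = 104 → 0c 68.
Outer input = (K'⊕opad) ∥ inner = 33 4d f2 1b a8 a0 52 ∥ 0c 68.
Outer hash (tag): even-index sum = 647 mod 256 = 135; odd-index sum = 276 mod 256 = 20 → 87 14.

8714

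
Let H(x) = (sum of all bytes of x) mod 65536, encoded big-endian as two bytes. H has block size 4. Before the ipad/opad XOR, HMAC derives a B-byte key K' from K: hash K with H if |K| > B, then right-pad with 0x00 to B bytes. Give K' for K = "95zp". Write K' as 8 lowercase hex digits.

39357a70

Key "95zp" = 39 35 7a 70 is exactly B = 4 bytes: K' = 39 35 7a 70.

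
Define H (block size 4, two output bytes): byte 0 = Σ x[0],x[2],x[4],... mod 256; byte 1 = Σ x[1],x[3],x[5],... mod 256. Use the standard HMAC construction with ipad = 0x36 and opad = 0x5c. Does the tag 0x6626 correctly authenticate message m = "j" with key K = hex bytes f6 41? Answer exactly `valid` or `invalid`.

Key hex bytes f6 41 is 2 bytes ≤ B = 4; zero-pad to 4 bytes: K' = f6 41 00 00.
K' ⊕ ipad = c0 77 36 36; K' ⊕ opad = aa 1d 5c 5c.
Inner hash: even-index sum = 352 mod 256 = 96; odd-index sum = 173 mod 256 = 173 → 60 ad.
Outer hash (recomputed tag): even-index sum = 358 mod 256 = 102; odd-index sum = 294 mod 256 = 38 → 66 26.
Recomputed tag = 6626; claimed = 6626 → match.

valid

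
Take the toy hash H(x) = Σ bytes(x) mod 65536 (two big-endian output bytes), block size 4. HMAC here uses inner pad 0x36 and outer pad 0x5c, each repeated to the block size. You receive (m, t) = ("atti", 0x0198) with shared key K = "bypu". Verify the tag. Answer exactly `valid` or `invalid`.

valid

Key "bypu" = 62 79 70 75 is exactly B = 4 bytes: K' = 62 79 70 75.
K' ⊕ ipad = 54 4f 46 43; K' ⊕ opad = 3e 25 2c 29.
Inner hash: sum = 84+79+70+67+97+116+116+105 = 734 → 02 de.
Outer hash (recomputed tag): sum = 62+37+44+41+2+222 = 408 → 01 98.
Recomputed tag = 0198; claimed = 0198 → match.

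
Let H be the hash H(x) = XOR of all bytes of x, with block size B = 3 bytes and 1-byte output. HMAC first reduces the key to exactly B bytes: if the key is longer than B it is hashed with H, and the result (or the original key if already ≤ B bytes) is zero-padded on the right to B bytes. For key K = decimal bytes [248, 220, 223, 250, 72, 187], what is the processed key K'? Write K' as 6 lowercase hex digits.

|K| = 6 > B = 3, so first hash the key.
H(K): XOR f8⊕dc⊕df⊕fa⊕48⊕bb = f2.
Zero-pad H(K) = f2 to 3 bytes: K' = f2 00 00.

f20000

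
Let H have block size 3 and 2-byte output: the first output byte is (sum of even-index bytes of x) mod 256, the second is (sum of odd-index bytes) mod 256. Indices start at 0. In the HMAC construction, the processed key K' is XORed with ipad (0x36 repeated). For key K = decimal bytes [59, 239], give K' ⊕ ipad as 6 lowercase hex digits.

0dd936

Key decimal bytes [59, 239] = 3b ef is 2 bytes ≤ B = 3; zero-pad to 3 bytes: K' = 3b ef 00.
XOR each byte with 0x36: 3b⊕36=0d, ef⊕36=d9, 00⊕36=36.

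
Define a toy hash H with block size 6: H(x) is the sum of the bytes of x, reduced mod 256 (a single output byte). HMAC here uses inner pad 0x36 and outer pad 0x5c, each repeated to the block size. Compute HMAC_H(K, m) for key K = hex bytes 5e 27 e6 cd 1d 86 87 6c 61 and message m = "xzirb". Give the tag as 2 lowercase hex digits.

95

Key hex bytes 5e 27 e6 cd 1d 86 87 6c 61 is 9 bytes > B = 6, so hash it first: H(key) = 2f, then zero-pad to 6 bytes: K' = 2f 00 00 00 00 00.
K' ⊕ ipad = 19 36 36 36 36 36.  K' ⊕ opad = 73 5c 5c 5c 5c 5c.
Inner input = (K'⊕ipad) ∥ m = 19 36 36 36 36 36 ∥ 78 7a 69 72 62.
Inner hash: sum = 25+54+54+54+54+54+120+122+105+114+98 = 854; mod 256 = 86 → 56.
Outer input = (K'⊕opad) ∥ inner = 73 5c 5c 5c 5c 5c ∥ 56.
Outer hash (tag): sum = 115+92+92+92+92+92+86 = 661; mod 256 = 149 → 95.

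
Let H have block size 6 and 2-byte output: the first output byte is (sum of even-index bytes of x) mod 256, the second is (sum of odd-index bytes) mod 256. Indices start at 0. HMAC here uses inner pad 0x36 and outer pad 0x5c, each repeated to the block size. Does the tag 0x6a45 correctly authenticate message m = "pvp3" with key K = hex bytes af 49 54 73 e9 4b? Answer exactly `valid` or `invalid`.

Key hex bytes af 49 54 73 e9 4b is exactly B = 6 bytes: K' = af 49 54 73 e9 4b.
K' ⊕ ipad = 99 7f 62 45 df 7d; K' ⊕ opad = f3 15 08 2f b5 17.
Inner hash: even-index sum = 698 mod 256 = 186; odd-index sum = 490 mod 256 = 234 → ba ea.
Outer hash (recomputed tag): even-index sum = 618 mod 256 = 106; odd-index sum = 325 mod 256 = 69 → 6a 45.
Recomputed tag = 6a45; claimed = 6a45 → match.

valid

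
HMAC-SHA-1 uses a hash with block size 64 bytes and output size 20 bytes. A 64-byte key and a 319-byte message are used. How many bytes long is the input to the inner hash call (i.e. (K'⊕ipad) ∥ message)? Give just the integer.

383

Key is 64 ≤ 64 bytes, zero-padded: |K'| = 64.
Inner input = (K'⊕ipad) ∥ m → 64 + 319 = 383 bytes.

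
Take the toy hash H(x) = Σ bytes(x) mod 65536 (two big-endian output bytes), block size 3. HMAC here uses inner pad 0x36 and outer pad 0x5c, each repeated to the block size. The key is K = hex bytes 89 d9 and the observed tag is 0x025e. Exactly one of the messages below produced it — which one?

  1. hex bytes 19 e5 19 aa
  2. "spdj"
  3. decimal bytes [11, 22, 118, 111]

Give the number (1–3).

1

Key hex bytes 89 d9 is 2 bytes ≤ B = 3; zero-pad to 3 bytes: K' = 89 d9 00.
K' ⊕ ipad = bf ef 36; K' ⊕ opad = d5 85 5c.
m1: inner = H(bf ef 36 19 e5 19 aa) = 03 a5; tag = H(d5 85 5c 03 a5) = 025e ← matches
m2: inner = H(bf ef 36 73 70 64 6a) = 03 95; tag = H(d5 85 5c 03 95) = 024e
m3: inner = H(bf ef 36 0b 16 76 6f) = 02 ea; tag = H(d5 85 5c 02 ea) = 02a2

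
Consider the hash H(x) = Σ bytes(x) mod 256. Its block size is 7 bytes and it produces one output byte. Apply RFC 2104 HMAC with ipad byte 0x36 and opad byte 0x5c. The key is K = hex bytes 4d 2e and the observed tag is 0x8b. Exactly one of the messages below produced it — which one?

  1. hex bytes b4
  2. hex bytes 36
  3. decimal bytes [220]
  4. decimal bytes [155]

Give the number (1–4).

4

Key hex bytes 4d 2e is 2 bytes ≤ B = 7; zero-pad to 7 bytes: K' = 4d 2e 00 00 00 00 00.
K' ⊕ ipad = 7b 18 36 36 36 36 36; K' ⊕ opad = 11 72 5c 5c 5c 5c 5c.
m1: inner = H(7b 18 36 36 36 36 36 b4) = 55; tag = H(11 72 5c 5c 5c 5c 5c 55) = a4
m2: inner = H(7b 18 36 36 36 36 36 36) = d7; tag = H(11 72 5c 5c 5c 5c 5c d7) = 26
m3: inner = H(7b 18 36 36 36 36 36 dc) = 7d; tag = H(11 72 5c 5c 5c 5c 5c 7d) = cc
m4: inner = H(7b 18 36 36 36 36 36 9b) = 3c; tag = H(11 72 5c 5c 5c 5c 5c 3c) = 8b ← matches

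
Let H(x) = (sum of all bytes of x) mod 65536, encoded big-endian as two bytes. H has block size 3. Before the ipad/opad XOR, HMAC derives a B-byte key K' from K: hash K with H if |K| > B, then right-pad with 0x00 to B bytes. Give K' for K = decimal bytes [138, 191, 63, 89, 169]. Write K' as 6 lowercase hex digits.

028a00

|K| = 5 > B = 3, so first hash the key.
H(K): sum = 138+191+63+89+169 = 650 → 02 8a.
Zero-pad H(K) = 02 8a to 3 bytes: K' = 02 8a 00.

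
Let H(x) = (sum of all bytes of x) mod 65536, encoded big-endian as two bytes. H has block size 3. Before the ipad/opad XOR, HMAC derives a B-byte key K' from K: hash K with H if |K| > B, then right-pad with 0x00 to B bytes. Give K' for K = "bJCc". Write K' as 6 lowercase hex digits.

015200

|K| = 4 > B = 3, so first hash the key.
H(K): sum = 98+74+67+99 = 338 → 01 52.
Zero-pad H(K) = 01 52 to 3 bytes: K' = 01 52 00.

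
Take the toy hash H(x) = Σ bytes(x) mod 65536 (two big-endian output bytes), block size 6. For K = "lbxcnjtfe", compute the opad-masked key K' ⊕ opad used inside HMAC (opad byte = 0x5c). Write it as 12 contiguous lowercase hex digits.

Key "lbxcnjtfe" = 6c 62 78 63 6e 6a 74 66 65 is 9 bytes > B = 6, so hash it first: H(key) = 03 c0, then zero-pad to 6 bytes: K' = 03 c0 00 00 00 00.
XOR each byte with 0x5c: 03⊕5c=5f, c0⊕5c=9c, 00⊕5c=5c, 00⊕5c=5c, 00⊕5c=5c, 00⊕5c=5c.

5f9c5c5c5c5c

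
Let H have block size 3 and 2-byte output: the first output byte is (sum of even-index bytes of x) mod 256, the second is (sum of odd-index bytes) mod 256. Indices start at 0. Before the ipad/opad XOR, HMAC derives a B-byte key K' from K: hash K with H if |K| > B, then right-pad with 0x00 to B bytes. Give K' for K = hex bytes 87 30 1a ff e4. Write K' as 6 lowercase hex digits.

|K| = 5 > B = 3, so first hash the key.
H(K): even-index sum = 389 mod 256 = 133; odd-index sum = 303 mod 256 = 47 → 85 2f.
Zero-pad H(K) = 85 2f to 3 bytes: K' = 85 2f 00.

852f00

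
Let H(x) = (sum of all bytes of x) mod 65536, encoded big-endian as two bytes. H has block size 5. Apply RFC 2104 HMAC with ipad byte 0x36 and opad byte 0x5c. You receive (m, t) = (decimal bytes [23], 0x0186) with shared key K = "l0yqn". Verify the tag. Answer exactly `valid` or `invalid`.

valid

Key "l0yqn" = 6c 30 79 71 6e is exactly B = 5 bytes: K' = 6c 30 79 71 6e.
K' ⊕ ipad = 5a 06 4f 47 58; K' ⊕ opad = 30 6c 25 2d 32.
Inner hash: sum = 90+6+79+71+88+23 = 357 → 01 65.
Outer hash (recomputed tag): sum = 48+108+37+45+50+1+101 = 390 → 01 86.
Recomputed tag = 0186; claimed = 0186 → match.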